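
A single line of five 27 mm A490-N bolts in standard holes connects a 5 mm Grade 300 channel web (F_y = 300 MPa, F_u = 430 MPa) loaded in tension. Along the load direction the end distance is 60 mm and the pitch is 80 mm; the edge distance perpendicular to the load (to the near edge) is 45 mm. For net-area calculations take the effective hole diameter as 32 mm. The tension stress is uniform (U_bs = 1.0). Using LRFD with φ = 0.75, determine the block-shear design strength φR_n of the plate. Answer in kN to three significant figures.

275 kN

Shear plane L_v = 60 + 4·80 = 380 mm; A_gv = 380 × 5 = 1900 mm².
A_nv = (380 − 4.5·32) × 5 = 1180 mm².
A_nt = (45 − 0.5·32) × 5 = 145 mm².
0.6 F_u A_nv = 304.4 kN; 0.6 F_y A_gv = 342 kN → shear rupture governs the shear term.
R_n = 304.4 + 1.0 × 430 × 145 / 1000 = 366.8 kN.
Design strength φR_n = 0.75 × 366.8 = 275 kN.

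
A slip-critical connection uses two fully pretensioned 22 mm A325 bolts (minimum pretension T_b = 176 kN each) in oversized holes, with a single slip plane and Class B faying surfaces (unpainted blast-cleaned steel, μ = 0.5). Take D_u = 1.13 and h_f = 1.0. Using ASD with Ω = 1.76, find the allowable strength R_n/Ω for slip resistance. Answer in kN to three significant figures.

R_n = μ · D_u · h_f · T_b · n_s · n_b = 0.5 × 1.13 × 1.0 × 176 × 1 × 2 = 198.9 kN.
Allowable strength R_n/Ω = 198.9 / 1.76 = 113 kN.

113 kN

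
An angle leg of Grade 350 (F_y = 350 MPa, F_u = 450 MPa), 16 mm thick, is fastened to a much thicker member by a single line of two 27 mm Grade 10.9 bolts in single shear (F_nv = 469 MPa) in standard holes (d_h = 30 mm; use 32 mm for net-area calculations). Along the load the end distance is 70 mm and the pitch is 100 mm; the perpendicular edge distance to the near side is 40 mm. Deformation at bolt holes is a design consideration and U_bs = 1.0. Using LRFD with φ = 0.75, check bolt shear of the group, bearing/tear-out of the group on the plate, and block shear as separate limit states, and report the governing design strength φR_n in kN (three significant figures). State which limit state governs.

Bolt shear: A_b = π·27²/4 = 572.6 mm²; R_n = 469 × 572.6 × 2 × 1 / 1000 = 537.1 kN → 0.75 × 537.1 = 403 kN.
Bearing: edge l_c = 55, r_n = 466.6 kN; interior l_c = 70, r_n = 466.6 kN; R_n = 466.6 + 1·466.6 = 933.1 kN → 700 kN.
Block shear: A_gv = 2720, A_nv = 1952, A_nt = 384 mm²; R_n = min(0.6F_uA_nv, 0.6F_yA_gv) + U_bs·F_u·A_nt = 699.8 kN → 525 kN.
Bolt shear governs: 403 kN.

403 kN (bolt shear governs)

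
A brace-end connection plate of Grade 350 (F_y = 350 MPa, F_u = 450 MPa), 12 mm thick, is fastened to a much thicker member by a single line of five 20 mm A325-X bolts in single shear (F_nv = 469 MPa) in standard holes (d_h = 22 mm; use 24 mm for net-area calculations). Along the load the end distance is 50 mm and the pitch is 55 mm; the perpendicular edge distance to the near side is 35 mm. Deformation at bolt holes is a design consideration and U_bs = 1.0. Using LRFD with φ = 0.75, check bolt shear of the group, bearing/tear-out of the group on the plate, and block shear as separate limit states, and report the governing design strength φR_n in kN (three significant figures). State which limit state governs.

487 kN (block shear governs)

Bolt shear: A_b = π·20²/4 = 314.2 mm²; R_n = 469 × 314.2 × 5 × 1 / 1000 = 736.7 kN → 0.75 × 736.7 = 553 kN.
Bearing: edge l_c = 39, r_n = 252.7 kN; interior l_c = 33, r_n = 213.8 kN; R_n = 252.7 + 4·213.8 = 1108 kN → 831 kN.
Block shear: A_gv = 3240, A_nv = 1944, A_nt = 276 mm²; R_n = min(0.6F_uA_nv, 0.6F_yA_gv) + U_bs·F_u·A_nt = 649.1 kN → 487 kN.
Block shear governs: 487 kN.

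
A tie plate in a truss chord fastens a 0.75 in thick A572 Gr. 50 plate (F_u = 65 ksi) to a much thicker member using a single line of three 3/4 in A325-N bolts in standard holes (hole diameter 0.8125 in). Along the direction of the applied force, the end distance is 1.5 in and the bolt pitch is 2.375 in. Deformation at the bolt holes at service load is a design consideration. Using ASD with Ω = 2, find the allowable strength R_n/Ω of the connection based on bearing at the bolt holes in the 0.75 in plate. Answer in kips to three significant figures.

Per bolt r_n = 1.2 l_c t F_u ≤ 2.4 d t F_u; upper limit = 2.4 × 0.75 × 0.75 × 65 = 87.75 kips.
Edge bolt: l_c = 1.5 − 0.8125/2 = 1.094 in → 1.2 × 1.094 × 0.75 × 65 = 63.98 → r_n = 63.98 kips.
Interior bolts: l_c = 2.375 − 0.8125 = 1.562 in → 1.2 × 1.562 × 0.75 × 65 = 91.41 → r_n = 87.75 kips.
R_n = 1 × 63.98 + 2 × 87.75 = 239.5 kips.
Allowable strength R_n/Ω = 239.5 / 2 = 120 kips.

120 kips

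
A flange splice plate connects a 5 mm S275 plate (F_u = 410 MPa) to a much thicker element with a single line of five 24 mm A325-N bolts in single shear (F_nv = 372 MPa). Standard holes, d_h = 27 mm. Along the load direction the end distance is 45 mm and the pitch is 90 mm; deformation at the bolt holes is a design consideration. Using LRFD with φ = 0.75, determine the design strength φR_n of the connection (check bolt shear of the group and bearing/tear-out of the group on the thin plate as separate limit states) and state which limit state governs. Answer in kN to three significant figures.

412 kN (bearing governs)

Bolt shear: A_b = π·24²/4 = 452.4 mm²; R_n = 372 × 452.4 × 5 × 1 / 1000 = 841.4 kN → 0.75 × 841.4 = 631 kN.
Bearing (1.2 l_c t F_u ≤ 2.4 d t F_u): upper limit = 2.4·24·5·410 / 1000 = 118.1 kN.
  Edge l_c = 45 − 27/2 = 31.5 → r_n = 77.49 kN; interior l_c = 90 − 27 = 63 → r_n = 118.1 kN.
  R_n,bearing = 1·77.49 + 4·118.1 = 549.8 kN → 0.75 × 549.8 = 412 kN.
Bearing governs: 412 kN.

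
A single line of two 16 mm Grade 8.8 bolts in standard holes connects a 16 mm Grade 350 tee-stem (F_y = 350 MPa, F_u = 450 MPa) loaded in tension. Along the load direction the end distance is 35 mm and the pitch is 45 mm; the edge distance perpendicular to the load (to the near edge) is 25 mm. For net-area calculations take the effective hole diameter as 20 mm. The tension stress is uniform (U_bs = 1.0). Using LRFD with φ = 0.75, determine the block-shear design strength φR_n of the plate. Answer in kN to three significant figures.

Shear plane L_v = 35 + 1·45 = 80 mm; A_gv = 80 × 16 = 1280 mm².
A_nv = (80 − 1.5·20) × 16 = 800 mm².
A_nt = (25 − 0.5·20) × 16 = 240 mm².
0.6 F_u A_nv = 216 kN; 0.6 F_y A_gv = 268.8 kN → shear rupture governs the shear term.
R_n = 216 + 1.0 × 450 × 240 / 1000 = 324 kN.
Design strength φR_n = 0.75 × 324 = 243 kN.

243 kN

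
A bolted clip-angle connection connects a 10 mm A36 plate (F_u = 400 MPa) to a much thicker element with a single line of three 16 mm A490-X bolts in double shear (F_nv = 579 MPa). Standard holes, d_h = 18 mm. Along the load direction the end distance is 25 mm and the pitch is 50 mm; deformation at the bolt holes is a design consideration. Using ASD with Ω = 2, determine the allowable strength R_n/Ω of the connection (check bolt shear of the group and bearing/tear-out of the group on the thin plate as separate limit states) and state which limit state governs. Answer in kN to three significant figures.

192 kN (bearing governs)

Bolt shear: A_b = π·16²/4 = 201.1 mm²; R_n = 579 × 201.1 × 3 × 2 / 1000 = 698.5 kN → 698.5 / 2 = 349 kN.
Bearing (1.2 l_c t F_u ≤ 2.4 d t F_u): upper limit = 2.4·16·10·400 / 1000 = 153.6 kN.
  Edge l_c = 25 − 18/2 = 16 → r_n = 76.8 kN; interior l_c = 50 − 18 = 32 → r_n = 153.6 kN.
  R_n,bearing = 1·76.8 + 2·153.6 = 384 kN → 384 / 2 = 192 kN.
Bearing governs: 192 kN.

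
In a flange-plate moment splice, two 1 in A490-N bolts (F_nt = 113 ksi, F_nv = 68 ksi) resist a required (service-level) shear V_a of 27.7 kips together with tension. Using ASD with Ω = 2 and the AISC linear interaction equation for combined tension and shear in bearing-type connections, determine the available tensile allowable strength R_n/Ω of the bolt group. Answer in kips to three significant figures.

69.3 kips

A_b = π·1²/4 = 0.7854 in²; f_rv = 27.7 / (2 × 0.7854) = 17.63 ksi.
F'_nt = 1.3 F_nt − (Ω F_nt / F_nv) f_rv = 1.3·113 − (2·113/68)·17.63 = 88.29 ksi, capped at F_nt → F'_nt = 88.29 ksi.
R_n = F'_nt · A_b · n = 88.29 × 0.7854 × 2 = 138.7 kips.
Allowable strength R_n/Ω = 138.7 / 2 = 69.3 kips.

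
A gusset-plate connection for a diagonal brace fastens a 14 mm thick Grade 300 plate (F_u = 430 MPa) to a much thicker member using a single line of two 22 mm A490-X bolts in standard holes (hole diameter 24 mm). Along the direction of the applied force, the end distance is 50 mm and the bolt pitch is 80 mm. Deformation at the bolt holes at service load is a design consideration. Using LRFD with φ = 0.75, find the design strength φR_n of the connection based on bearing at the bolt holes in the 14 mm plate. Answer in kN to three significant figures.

444 kN

Per bolt r_n = 1.2 l_c t F_u ≤ 2.4 d t F_u; upper limit = 2.4 × 22 × 14 × 430 / 1000 = 317.9 kN.
Edge bolt: l_c = 50 − 24/2 = 38 mm → 1.2 × 38 × 14 × 430 / 1000 = 274.5 → r_n = 274.5 kN.
Interior bolts: l_c = 80 − 24 = 56 mm → 1.2 × 56 × 14 × 430 / 1000 = 404.5 → r_n = 317.9 kN.
R_n = 1 × 274.5 + 1 × 317.9 = 592.4 kN.
Design strength φR_n = 0.75 × 592.4 = 444 kN.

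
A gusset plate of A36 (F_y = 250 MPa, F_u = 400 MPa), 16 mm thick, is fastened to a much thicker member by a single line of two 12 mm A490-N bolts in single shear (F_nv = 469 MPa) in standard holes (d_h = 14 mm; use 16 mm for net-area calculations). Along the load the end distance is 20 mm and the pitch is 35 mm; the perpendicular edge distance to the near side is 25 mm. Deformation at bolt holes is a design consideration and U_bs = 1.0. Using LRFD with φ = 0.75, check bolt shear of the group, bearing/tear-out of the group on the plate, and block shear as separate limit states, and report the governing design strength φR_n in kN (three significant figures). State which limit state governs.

Bolt shear: A_b = π·12²/4 = 113.1 mm²; R_n = 469 × 113.1 × 2 × 1 / 1000 = 106.1 kN → 0.75 × 106.1 = 79.6 kN.
Bearing: edge l_c = 13, r_n = 99.84 kN; interior l_c = 21, r_n = 161.3 kN; R_n = 99.84 + 1·161.3 = 261.1 kN → 196 kN.
Block shear: A_gv = 880, A_nv = 496, A_nt = 272 mm²; R_n = min(0.6F_uA_nv, 0.6F_yA_gv) + U_bs·F_u·A_nt = 227.8 kN → 171 kN.
Bolt shear governs: 79.6 kN.

79.6 kN (bolt shear governs)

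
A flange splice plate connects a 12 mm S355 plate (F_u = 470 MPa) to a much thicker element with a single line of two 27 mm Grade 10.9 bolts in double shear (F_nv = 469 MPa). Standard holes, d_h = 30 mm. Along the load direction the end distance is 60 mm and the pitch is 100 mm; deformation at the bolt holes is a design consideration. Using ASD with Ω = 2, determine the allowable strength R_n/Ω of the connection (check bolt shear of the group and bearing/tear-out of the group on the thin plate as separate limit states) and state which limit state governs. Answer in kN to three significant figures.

335 kN (bearing governs)

Bolt shear: A_b = π·27²/4 = 572.6 mm²; R_n = 469 × 572.6 × 2 × 2 / 1000 = 1074 kN → 1074 / 2 = 537 kN.
Bearing (1.2 l_c t F_u ≤ 2.4 d t F_u): upper limit = 2.4·27·12·470 / 1000 = 365.5 kN.
  Edge l_c = 60 − 30/2 = 45 → r_n = 304.6 kN; interior l_c = 100 − 30 = 70 → r_n = 365.5 kN.
  R_n,bearing = 1·304.6 + 1·365.5 = 670 kN → 670 / 2 = 335 kN.
Bearing governs: 335 kN.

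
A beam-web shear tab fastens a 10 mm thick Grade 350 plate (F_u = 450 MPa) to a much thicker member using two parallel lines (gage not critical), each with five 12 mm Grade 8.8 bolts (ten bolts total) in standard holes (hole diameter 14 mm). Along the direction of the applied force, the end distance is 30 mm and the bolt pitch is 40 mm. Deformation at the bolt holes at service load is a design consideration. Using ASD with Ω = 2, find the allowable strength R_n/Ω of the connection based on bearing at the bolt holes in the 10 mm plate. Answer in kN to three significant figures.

Per bolt r_n = 1.2 l_c t F_u ≤ 2.4 d t F_u; upper limit = 2.4 × 12 × 10 × 450 / 1000 = 129.6 kN.
Edge bolt: l_c = 30 − 14/2 = 23 mm → 1.2 × 23 × 10 × 450 / 1000 = 124.2 → r_n = 124.2 kN.
Interior bolts: l_c = 40 − 14 = 26 mm → 1.2 × 26 × 10 × 450 / 1000 = 140.4 → r_n = 129.6 kN.
R_n = 2 × 124.2 + 8 × 129.6 = 1285 kN.
Allowable strength R_n/Ω = 1285 / 2 = 643 kN.

643 kN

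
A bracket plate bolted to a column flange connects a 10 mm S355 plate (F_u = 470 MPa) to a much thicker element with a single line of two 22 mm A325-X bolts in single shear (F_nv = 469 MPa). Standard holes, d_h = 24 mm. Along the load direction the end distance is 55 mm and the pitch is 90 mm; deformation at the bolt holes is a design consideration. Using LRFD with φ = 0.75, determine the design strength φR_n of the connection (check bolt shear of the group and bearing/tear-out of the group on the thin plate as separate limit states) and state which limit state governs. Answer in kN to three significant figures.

267 kN (bolt shear governs)

Bolt shear: A_b = π·22²/4 = 380.1 mm²; R_n = 469 × 380.1 × 2 × 1 / 1000 = 356.6 kN → 0.75 × 356.6 = 267 kN.
Bearing (1.2 l_c t F_u ≤ 2.4 d t F_u): upper limit = 2.4·22·10·470 / 1000 = 248.2 kN.
  Edge l_c = 55 − 24/2 = 43 → r_n = 242.5 kN; interior l_c = 90 − 24 = 66 → r_n = 248.2 kN.
  R_n,bearing = 1·242.5 + 1·248.2 = 490.7 kN → 0.75 × 490.7 = 368 kN.
Bolt shear governs: 267 kN.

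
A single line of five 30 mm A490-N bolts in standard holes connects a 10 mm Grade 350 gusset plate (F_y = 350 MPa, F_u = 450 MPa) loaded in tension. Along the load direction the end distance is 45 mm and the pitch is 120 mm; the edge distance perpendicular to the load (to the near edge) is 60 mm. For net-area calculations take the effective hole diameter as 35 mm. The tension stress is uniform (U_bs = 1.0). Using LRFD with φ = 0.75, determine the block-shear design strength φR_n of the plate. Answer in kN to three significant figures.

888 kN

Shear plane L_v = 45 + 4·120 = 525 mm; A_gv = 525 × 10 = 5250 mm².
A_nv = (525 − 4.5·35) × 10 = 3675 mm².
A_nt = (60 − 0.5·35) × 10 = 425 mm².
0.6 F_u A_nv = 992.2 kN; 0.6 F_y A_gv = 1102 kN → shear rupture governs the shear term.
R_n = 992.2 + 1.0 × 450 × 425 / 1000 = 1184 kN.
Design strength φR_n = 0.75 × 1184 = 888 kN.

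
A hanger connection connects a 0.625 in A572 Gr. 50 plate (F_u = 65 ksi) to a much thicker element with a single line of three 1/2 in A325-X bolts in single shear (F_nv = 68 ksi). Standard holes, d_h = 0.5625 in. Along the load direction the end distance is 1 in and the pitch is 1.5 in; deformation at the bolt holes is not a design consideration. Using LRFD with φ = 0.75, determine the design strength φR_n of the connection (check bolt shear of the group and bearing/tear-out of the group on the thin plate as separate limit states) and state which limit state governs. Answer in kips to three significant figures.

30 kips (bolt shear governs)

Bolt shear: A_b = π·0.5²/4 = 0.1963 in²; R_n = 68 × 0.1963 × 3 × 1 = 40.06 kips → 0.75 × 40.06 = 30 kips.
Bearing (1.5 l_c t F_u ≤ 3.0 d t F_u): upper limit = 3.0·0.5·0.625·65 = 60.94 kips.
  Edge l_c = 1 − 0.5625/2 = 0.7188 → r_n = 43.8 kips; interior l_c = 1.5 − 0.5625 = 0.9375 → r_n = 57.13 kips.
  R_n,bearing = 1·43.8 + 2·57.13 = 158.1 kips → 0.75 × 158.1 = 119 kips.
Bolt shear governs: 30 kips.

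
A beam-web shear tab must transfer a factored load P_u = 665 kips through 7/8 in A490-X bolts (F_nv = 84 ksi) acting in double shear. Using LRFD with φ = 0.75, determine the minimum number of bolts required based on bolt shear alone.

A_b = π·0.875²/4 = 0.6013 in².
Per-bolt design strength φR_n = 0.75 × 84 × 0.6013 × 2 = 75.77 kips.
n ≥ 665 / 75.77 = 8.777 → use 9 bolts.

9 bolts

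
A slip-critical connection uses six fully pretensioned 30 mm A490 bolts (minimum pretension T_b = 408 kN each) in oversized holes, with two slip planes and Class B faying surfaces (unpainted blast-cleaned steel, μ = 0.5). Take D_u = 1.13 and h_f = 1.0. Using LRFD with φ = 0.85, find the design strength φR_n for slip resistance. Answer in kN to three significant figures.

2350 kN

R_n = μ · D_u · h_f · T_b · n_s · n_b = 0.5 × 1.13 × 1.0 × 408 × 2 × 6 = 2766 kN.
Design strength φR_n = 0.85 × 2766 = 2350 kN.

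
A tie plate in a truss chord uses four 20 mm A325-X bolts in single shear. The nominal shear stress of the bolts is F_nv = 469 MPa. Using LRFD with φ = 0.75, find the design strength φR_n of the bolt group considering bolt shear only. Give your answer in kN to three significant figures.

A_b = π × 20² / 4 = 314.2 mm².
R_n = F_nv · A_b · n · n_s = 469 × 314.2 × 4 × 1 / 1000 = 589.4 kN.
Design strength φR_n = 0.75 × 589.4 = 442 kN.

442 kN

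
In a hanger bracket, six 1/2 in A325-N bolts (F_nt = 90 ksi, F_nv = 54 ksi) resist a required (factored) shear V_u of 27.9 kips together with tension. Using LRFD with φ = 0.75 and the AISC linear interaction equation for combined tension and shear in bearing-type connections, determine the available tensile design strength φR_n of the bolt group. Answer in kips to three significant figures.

A_b = π·0.5²/4 = 0.1963 in²; f_rv = 27.9 / (6 × 0.1963) = 23.68 ksi.
F'_nt = 1.3 F_nt − (F_nt / φF_nv) f_rv = 1.3·90 − (90/(0.75·54))·23.68 = 64.37 ksi, capped at F_nt → F'_nt = 64.37 ksi.
R_n = F'_nt · A_b · n = 64.37 × 0.1963 × 6 = 75.84 kips.
Design strength φR_n = 0.75 × 75.84 = 56.9 kips.

56.9 kips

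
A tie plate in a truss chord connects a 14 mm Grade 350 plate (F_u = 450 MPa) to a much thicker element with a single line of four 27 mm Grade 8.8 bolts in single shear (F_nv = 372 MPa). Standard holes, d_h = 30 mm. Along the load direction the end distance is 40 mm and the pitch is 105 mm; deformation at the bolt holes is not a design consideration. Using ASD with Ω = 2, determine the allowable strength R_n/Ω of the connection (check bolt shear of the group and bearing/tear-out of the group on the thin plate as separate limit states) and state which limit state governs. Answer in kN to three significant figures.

Bolt shear: A_b = π·27²/4 = 572.6 mm²; R_n = 372 × 572.6 × 4 × 1 / 1000 = 852 kN → 852 / 2 = 426 kN.
Bearing (1.5 l_c t F_u ≤ 3.0 d t F_u): upper limit = 3.0·27·14·450 / 1000 = 510.3 kN.
  Edge l_c = 40 − 30/2 = 25 → r_n = 236.2 kN; interior l_c = 105 − 30 = 75 → r_n = 510.3 kN.
  R_n,bearing = 1·236.2 + 3·510.3 = 1767 kN → 1767 / 2 = 884 kN.
Bolt shear governs: 426 kN.

426 kN (bolt shear governs)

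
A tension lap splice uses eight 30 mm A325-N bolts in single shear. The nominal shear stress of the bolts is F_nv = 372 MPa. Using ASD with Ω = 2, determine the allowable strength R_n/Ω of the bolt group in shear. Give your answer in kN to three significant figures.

1050 kN

A_b = π × 30² / 4 = 706.9 mm².
R_n = F_nv · A_b · n · n_s = 372 × 706.9 × 8 × 1 / 1000 = 2104 kN.
Allowable strength R_n/Ω = 2104 / 2 = 1050 kN.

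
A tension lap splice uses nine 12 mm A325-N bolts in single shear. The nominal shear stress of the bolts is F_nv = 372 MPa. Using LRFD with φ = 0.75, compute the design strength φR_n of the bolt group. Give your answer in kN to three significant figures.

284 kN

A_b = π × 12² / 4 = 113.1 mm².
R_n = F_nv · A_b · n · n_s = 372 × 113.1 × 9 × 1 / 1000 = 378.6 kN.
Design strength φR_n = 0.75 × 378.6 = 284 kN.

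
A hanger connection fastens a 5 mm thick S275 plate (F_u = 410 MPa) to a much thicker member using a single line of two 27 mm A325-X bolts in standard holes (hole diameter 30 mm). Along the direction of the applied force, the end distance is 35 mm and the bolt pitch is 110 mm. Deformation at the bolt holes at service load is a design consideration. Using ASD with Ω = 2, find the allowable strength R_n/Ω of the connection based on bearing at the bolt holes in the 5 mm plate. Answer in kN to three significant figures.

91 kN

Per bolt r_n = 1.2 l_c t F_u ≤ 2.4 d t F_u; upper limit = 2.4 × 27 × 5 × 410 / 1000 = 132.8 kN.
Edge bolt: l_c = 35 − 30/2 = 20 mm → 1.2 × 20 × 5 × 410 / 1000 = 49.2 → r_n = 49.2 kN.
Interior bolts: l_c = 110 − 30 = 80 mm → 1.2 × 80 × 5 × 410 / 1000 = 196.8 → r_n = 132.8 kN.
R_n = 1 × 49.2 + 1 × 132.8 = 182 kN.
Allowable strength R_n/Ω = 182 / 2 = 91 kN.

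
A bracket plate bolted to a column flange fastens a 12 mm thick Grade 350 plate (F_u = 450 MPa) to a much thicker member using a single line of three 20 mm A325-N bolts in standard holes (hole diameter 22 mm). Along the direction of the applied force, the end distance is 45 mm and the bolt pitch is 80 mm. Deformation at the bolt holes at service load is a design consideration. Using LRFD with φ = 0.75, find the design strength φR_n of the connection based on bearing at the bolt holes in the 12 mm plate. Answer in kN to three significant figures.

Per bolt r_n = 1.2 l_c t F_u ≤ 2.4 d t F_u; upper limit = 2.4 × 20 × 12 × 450 / 1000 = 259.2 kN.
Edge bolt: l_c = 45 − 22/2 = 34 mm → 1.2 × 34 × 12 × 450 / 1000 = 220.3 → r_n = 220.3 kN.
Interior bolts: l_c = 80 − 22 = 58 mm → 1.2 × 58 × 12 × 450 / 1000 = 375.8 → r_n = 259.2 kN.
R_n = 1 × 220.3 + 2 × 259.2 = 738.7 kN.
Design strength φR_n = 0.75 × 738.7 = 554 kN.

554 kN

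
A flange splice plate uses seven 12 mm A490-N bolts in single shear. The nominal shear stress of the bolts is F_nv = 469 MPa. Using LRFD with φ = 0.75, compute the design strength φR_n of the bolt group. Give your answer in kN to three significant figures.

278 kN

A_b = π × 12² / 4 = 113.1 mm².
R_n = F_nv · A_b · n · n_s = 469 × 113.1 × 7 × 1 / 1000 = 371.3 kN.
Design strength φR_n = 0.75 × 371.3 = 278 kN.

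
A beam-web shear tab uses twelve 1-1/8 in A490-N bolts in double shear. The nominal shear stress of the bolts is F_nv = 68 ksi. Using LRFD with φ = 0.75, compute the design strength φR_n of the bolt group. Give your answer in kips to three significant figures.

A_b = π × 1.125² / 4 = 0.994 in².
R_n = F_nv · A_b · n · n_s = 68 × 0.994 × 12 × 2 = 1622 kips.
Design strength φR_n = 0.75 × 1622 = 1220 kips.

1220 kips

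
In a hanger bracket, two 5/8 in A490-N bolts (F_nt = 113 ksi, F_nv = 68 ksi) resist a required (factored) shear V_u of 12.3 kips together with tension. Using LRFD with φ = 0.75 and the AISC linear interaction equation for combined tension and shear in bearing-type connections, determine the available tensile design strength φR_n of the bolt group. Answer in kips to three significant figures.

A_b = π·0.625²/4 = 0.3068 in²; f_rv = 12.3 / (2 × 0.3068) = 20.05 ksi.
F'_nt = 1.3 F_nt − (F_nt / φF_nv) f_rv = 1.3·113 − (113/(0.75·68))·20.05 = 102.5 ksi, capped at F_nt → F'_nt = 102.5 ksi.
R_n = F'_nt · A_b · n = 102.5 × 0.3068 × 2 = 62.88 kips.
Design strength φR_n = 0.75 × 62.88 = 47.2 kips.

47.2 kips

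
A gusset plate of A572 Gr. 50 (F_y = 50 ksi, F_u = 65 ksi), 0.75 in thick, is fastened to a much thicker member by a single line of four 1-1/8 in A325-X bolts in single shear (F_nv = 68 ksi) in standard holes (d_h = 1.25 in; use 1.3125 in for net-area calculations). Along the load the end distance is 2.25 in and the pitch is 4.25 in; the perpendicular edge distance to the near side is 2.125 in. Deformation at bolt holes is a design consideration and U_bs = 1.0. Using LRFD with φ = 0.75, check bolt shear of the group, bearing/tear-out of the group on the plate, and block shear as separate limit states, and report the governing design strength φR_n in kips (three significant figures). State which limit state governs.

203 kips (bolt shear governs)

Bolt shear: A_b = π·1.125²/4 = 0.994 in²; R_n = 68 × 0.994 × 4 × 1 = 270.4 kips → 0.75 × 270.4 = 203 kips.
Bearing: edge l_c = 1.625, r_n = 95.06 kips; interior l_c = 3, r_n = 131.6 kips; R_n = 95.06 + 3·131.6 = 489.9 kips → 367 kips.
Block shear: A_gv = 11.25, A_nv = 7.805, A_nt = 1.102 in²; R_n = min(0.6F_uA_nv, 0.6F_yA_gv) + U_bs·F_u·A_nt = 376 kips → 282 kips.
Bolt shear governs: 203 kips.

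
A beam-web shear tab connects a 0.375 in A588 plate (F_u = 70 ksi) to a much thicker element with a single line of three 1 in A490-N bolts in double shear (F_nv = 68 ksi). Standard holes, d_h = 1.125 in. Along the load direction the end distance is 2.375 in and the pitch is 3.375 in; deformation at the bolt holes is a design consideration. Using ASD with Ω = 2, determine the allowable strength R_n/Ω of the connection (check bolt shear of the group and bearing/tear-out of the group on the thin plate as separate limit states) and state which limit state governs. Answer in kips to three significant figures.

Bolt shear: A_b = π·1²/4 = 0.7854 in²; R_n = 68 × 0.7854 × 3 × 2 = 320.4 kips → 320.4 / 2 = 160 kips.
Bearing (1.2 l_c t F_u ≤ 2.4 d t F_u): upper limit = 2.4·1·0.375·70 = 63 kips.
  Edge l_c = 2.375 − 1.125/2 = 1.812 → r_n = 57.09 kips; interior l_c = 3.375 − 1.125 = 2.25 → r_n = 63 kips.
  R_n,bearing = 1·57.09 + 2·63 = 183.1 kips → 183.1 / 2 = 91.5 kips.
Bearing governs: 91.5 kips.

91.5 kips (bearing governs)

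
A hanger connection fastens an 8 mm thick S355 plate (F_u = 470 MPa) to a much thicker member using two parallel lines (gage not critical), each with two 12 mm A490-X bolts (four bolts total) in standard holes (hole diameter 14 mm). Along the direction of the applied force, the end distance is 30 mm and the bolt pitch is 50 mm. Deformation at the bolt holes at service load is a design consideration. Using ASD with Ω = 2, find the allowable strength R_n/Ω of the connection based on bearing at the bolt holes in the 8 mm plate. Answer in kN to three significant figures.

Per bolt r_n = 1.2 l_c t F_u ≤ 2.4 d t F_u; upper limit = 2.4 × 12 × 8 × 470 / 1000 = 108.3 kN.
Edge bolt: l_c = 30 − 14/2 = 23 mm → 1.2 × 23 × 8 × 470 / 1000 = 103.8 → r_n = 103.8 kN.
Interior bolts: l_c = 50 − 14 = 36 mm → 1.2 × 36 × 8 × 470 / 1000 = 162.4 → r_n = 108.3 kN.
R_n = 2 × 103.8 + 2 × 108.3 = 424.1 kN.
Allowable strength R_n/Ω = 424.1 / 2 = 212 kN.

212 kN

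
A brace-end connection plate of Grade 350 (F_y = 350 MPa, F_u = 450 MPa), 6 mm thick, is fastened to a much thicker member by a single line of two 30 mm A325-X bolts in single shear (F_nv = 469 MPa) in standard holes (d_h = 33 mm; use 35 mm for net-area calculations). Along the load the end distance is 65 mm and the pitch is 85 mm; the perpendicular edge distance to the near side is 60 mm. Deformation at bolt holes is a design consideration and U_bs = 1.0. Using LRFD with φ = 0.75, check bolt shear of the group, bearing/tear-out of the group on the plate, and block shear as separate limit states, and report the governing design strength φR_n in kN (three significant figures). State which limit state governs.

Bolt shear: A_b = π·30²/4 = 706.9 mm²; R_n = 469 × 706.9 × 2 × 1 / 1000 = 663 kN → 0.75 × 663 = 497 kN.
Bearing: edge l_c = 48.5, r_n = 157.1 kN; interior l_c = 52, r_n = 168.5 kN; R_n = 157.1 + 1·168.5 = 325.6 kN → 244 kN.
Block shear: A_gv = 900, A_nv = 585, A_nt = 255 mm²; R_n = min(0.6F_uA_nv, 0.6F_yA_gv) + U_bs·F_u·A_nt = 272.7 kN → 205 kN.
Block shear governs: 205 kN.

205 kN (block shear governs)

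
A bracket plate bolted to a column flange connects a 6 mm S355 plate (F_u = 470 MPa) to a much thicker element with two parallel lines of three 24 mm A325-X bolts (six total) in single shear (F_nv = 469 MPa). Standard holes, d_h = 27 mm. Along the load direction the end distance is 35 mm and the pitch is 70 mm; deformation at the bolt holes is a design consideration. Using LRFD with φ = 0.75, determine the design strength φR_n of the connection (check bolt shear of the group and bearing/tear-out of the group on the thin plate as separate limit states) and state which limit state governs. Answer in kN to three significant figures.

Bolt shear: A_b = π·24²/4 = 452.4 mm²; R_n = 469 × 452.4 × 6 × 1 / 1000 = 1273 kN → 0.75 × 1273 = 955 kN.
Bearing (1.2 l_c t F_u ≤ 2.4 d t F_u): upper limit = 2.4·24·6·470 / 1000 = 162.4 kN.
  Edge l_c = 35 − 27/2 = 21.5 → r_n = 72.76 kN; interior l_c = 70 − 27 = 43 → r_n = 145.5 kN.
  R_n,bearing = 2·72.76 + 4·145.5 = 727.6 kN → 0.75 × 727.6 = 546 kN.
Bearing governs: 546 kN.

546 kN (bearing governs)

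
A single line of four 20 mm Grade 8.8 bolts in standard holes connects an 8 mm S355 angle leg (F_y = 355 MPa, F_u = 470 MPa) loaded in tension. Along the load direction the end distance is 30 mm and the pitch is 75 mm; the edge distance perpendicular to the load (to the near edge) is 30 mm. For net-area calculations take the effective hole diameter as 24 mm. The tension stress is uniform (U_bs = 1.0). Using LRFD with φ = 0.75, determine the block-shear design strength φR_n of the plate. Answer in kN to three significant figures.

340 kN

Shear plane L_v = 30 + 3·75 = 255 mm; A_gv = 255 × 8 = 2040 mm².
A_nv = (255 − 3.5·24) × 8 = 1368 mm².
A_nt = (30 − 0.5·24) × 8 = 144 mm².
0.6 F_u A_nv = 385.8 kN; 0.6 F_y A_gv = 434.5 kN → shear rupture governs the shear term.
R_n = 385.8 + 1.0 × 470 × 144 / 1000 = 453.5 kN.
Design strength φR_n = 0.75 × 453.5 = 340 kN.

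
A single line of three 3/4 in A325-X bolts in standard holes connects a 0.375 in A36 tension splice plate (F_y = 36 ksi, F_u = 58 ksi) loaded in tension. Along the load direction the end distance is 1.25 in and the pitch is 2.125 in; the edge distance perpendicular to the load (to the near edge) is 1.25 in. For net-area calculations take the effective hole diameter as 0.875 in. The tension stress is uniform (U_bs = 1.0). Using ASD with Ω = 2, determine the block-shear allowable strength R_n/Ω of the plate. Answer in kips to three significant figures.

30.4 kips

Shear plane L_v = 1.25 + 2·2.125 = 5.5 in; A_gv = 5.5 × 0.375 = 2.062 in².
A_nv = (5.5 − 2.5·0.875) × 0.375 = 1.242 in².
A_nt = (1.25 − 0.5·0.875) × 0.375 = 0.3047 in².
0.6 F_u A_nv = 43.23 kips; 0.6 F_y A_gv = 44.55 kips → shear rupture governs the shear term.
R_n = 43.23 + 1.0 × 58 × 0.3047 = 60.9 kips.
Allowable strength R_n/Ω = 60.9 / 2 = 30.4 kips.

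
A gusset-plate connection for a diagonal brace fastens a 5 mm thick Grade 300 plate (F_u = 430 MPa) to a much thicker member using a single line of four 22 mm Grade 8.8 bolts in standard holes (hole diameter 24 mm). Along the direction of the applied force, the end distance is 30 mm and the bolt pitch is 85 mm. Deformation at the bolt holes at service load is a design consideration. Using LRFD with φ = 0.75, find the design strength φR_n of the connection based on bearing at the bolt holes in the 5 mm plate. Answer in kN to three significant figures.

290 kN

Per bolt r_n = 1.2 l_c t F_u ≤ 2.4 d t F_u; upper limit = 2.4 × 22 × 5 × 430 / 1000 = 113.5 kN.
Edge bolt: l_c = 30 − 24/2 = 18 mm → 1.2 × 18 × 5 × 430 / 1000 = 46.44 → r_n = 46.44 kN.
Interior bolts: l_c = 85 − 24 = 61 mm → 1.2 × 61 × 5 × 430 / 1000 = 157.4 → r_n = 113.5 kN.
R_n = 1 × 46.44 + 3 × 113.5 = 387 kN.
Design strength φR_n = 0.75 × 387 = 290 kN.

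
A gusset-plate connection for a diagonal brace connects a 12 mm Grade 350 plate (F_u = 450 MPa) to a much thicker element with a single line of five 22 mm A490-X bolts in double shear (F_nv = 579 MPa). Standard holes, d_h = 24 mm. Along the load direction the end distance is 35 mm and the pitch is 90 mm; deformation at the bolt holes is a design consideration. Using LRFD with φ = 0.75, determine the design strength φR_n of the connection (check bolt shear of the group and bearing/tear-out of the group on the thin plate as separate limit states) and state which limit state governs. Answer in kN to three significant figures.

967 kN (bearing governs)

Bolt shear: A_b = π·22²/4 = 380.1 mm²; R_n = 579 × 380.1 × 5 × 2 / 1000 = 2201 kN → 0.75 × 2201 = 1650 kN.
Bearing (1.2 l_c t F_u ≤ 2.4 d t F_u): upper limit = 2.4·22·12·450 / 1000 = 285.1 kN.
  Edge l_c = 35 − 24/2 = 23 → r_n = 149 kN; interior l_c = 90 − 24 = 66 → r_n = 285.1 kN.
  R_n,bearing = 1·149 + 4·285.1 = 1290 kN → 0.75 × 1290 = 967 kN.
Bearing governs: 967 kN.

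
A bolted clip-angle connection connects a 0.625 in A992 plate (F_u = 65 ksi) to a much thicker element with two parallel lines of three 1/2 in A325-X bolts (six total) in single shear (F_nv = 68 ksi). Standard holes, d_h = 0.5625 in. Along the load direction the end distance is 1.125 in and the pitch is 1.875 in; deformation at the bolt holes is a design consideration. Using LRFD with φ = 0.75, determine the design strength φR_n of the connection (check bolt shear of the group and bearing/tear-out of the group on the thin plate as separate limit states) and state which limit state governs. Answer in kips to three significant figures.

Bolt shear: A_b = π·0.5²/4 = 0.1963 in²; R_n = 68 × 0.1963 × 6 × 1 = 80.11 kips → 0.75 × 80.11 = 60.1 kips.
Bearing (1.2 l_c t F_u ≤ 2.4 d t F_u): upper limit = 2.4·0.5·0.625·65 = 48.75 kips.
  Edge l_c = 1.125 − 0.5625/2 = 0.8438 → r_n = 41.13 kips; interior l_c = 1.875 − 0.5625 = 1.312 → r_n = 48.75 kips.
  R_n,bearing = 2·41.13 + 4·48.75 = 277.3 kips → 0.75 × 277.3 = 208 kips.
Bolt shear governs: 60.1 kips.

60.1 kips (bolt shear governs)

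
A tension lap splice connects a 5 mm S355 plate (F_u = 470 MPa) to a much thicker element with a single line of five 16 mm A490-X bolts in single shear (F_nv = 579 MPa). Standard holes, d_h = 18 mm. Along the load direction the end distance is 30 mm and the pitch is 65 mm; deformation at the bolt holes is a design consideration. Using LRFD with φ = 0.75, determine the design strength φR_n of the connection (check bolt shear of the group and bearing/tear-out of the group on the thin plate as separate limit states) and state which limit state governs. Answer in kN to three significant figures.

315 kN (bearing governs)

Bolt shear: A_b = π·16²/4 = 201.1 mm²; R_n = 579 × 201.1 × 5 × 1 / 1000 = 582.1 kN → 0.75 × 582.1 = 437 kN.
Bearing (1.2 l_c t F_u ≤ 2.4 d t F_u): upper limit = 2.4·16·5·470 / 1000 = 90.24 kN.
  Edge l_c = 30 − 18/2 = 21 → r_n = 59.22 kN; interior l_c = 65 − 18 = 47 → r_n = 90.24 kN.
  R_n,bearing = 1·59.22 + 4·90.24 = 420.2 kN → 0.75 × 420.2 = 315 kN.
Bearing governs: 315 kN.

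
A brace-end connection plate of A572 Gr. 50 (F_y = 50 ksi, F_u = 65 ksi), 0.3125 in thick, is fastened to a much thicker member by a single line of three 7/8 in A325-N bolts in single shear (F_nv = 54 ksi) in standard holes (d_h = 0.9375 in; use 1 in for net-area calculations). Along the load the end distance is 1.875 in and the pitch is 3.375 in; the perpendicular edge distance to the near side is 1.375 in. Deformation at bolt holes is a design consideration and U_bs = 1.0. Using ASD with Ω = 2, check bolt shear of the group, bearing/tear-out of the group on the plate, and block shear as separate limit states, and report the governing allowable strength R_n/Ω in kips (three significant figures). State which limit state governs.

46.2 kips (block shear governs)

Bolt shear: A_b = π·0.875²/4 = 0.6013 in²; R_n = 54 × 0.6013 × 3 × 1 = 97.41 kips → 97.41 / 2 = 48.7 kips.
Bearing: edge l_c = 1.406, r_n = 34.28 kips; interior l_c = 2.438, r_n = 42.66 kips; R_n = 34.28 + 2·42.66 = 119.6 kips → 59.8 kips.
Block shear: A_gv = 2.695, A_nv = 1.914, A_nt = 0.2734 in²; R_n = min(0.6F_uA_nv, 0.6F_yA_gv) + U_bs·F_u·A_nt = 92.42 kips → 46.2 kips.
Block shear governs: 46.2 kips.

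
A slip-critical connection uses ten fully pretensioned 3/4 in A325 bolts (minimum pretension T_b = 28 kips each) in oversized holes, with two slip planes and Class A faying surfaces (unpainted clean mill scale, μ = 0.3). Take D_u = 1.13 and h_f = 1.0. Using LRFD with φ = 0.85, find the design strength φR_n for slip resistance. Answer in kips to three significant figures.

R_n = μ · D_u · h_f · T_b · n_s · n_b = 0.3 × 1.13 × 1.0 × 28 × 2 × 10 = 189.8 kips.
Design strength φR_n = 0.85 × 189.8 = 161 kips.

161 kips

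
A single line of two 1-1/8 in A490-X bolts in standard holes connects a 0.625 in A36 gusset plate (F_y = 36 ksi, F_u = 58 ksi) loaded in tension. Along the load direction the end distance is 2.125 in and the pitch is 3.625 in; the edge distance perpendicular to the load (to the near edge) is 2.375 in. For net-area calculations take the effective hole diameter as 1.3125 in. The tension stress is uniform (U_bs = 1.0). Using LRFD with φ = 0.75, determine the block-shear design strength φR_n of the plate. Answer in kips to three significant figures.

105 kips

Shear plane L_v = 2.125 + 1·3.625 = 5.75 in; A_gv = 5.75 × 0.625 = 3.594 in².
A_nv = (5.75 − 1.5·1.3125) × 0.625 = 2.363 in².
A_nt = (2.375 − 0.5·1.3125) × 0.625 = 1.074 in².
0.6 F_u A_nv = 82.24 kips; 0.6 F_y A_gv = 77.62 kips → shear yielding governs the shear term.
R_n = 77.62 + 1.0 × 58 × 1.074 = 139.9 kips.
Design strength φR_n = 0.75 × 139.9 = 105 kips.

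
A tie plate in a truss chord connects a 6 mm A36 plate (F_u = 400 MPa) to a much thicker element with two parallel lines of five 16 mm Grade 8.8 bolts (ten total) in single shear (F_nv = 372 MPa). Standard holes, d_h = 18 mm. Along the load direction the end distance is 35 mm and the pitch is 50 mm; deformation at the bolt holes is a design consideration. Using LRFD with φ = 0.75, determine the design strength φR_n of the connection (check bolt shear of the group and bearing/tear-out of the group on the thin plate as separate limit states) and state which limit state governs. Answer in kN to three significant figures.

561 kN (bolt shear governs)

Bolt shear: A_b = π·16²/4 = 201.1 mm²; R_n = 372 × 201.1 × 10 × 1 / 1000 = 748 kN → 0.75 × 748 = 561 kN.
Bearing (1.2 l_c t F_u ≤ 2.4 d t F_u): upper limit = 2.4·16·6·400 / 1000 = 92.16 kN.
  Edge l_c = 35 − 18/2 = 26 → r_n = 74.88 kN; interior l_c = 50 − 18 = 32 → r_n = 92.16 kN.
  R_n,bearing = 2·74.88 + 8·92.16 = 887 kN → 0.75 × 887 = 665 kN.
Bolt shear governs: 561 kN.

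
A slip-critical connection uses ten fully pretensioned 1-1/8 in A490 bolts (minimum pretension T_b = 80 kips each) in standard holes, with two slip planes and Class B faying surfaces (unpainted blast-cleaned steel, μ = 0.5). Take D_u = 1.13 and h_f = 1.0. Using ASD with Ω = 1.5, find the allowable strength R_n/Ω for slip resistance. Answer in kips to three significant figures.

603 kips

R_n = μ · D_u · h_f · T_b · n_s · n_b = 0.5 × 1.13 × 1.0 × 80 × 2 × 10 = 904 kips.
Allowable strength R_n/Ω = 904 / 1.5 = 603 kips.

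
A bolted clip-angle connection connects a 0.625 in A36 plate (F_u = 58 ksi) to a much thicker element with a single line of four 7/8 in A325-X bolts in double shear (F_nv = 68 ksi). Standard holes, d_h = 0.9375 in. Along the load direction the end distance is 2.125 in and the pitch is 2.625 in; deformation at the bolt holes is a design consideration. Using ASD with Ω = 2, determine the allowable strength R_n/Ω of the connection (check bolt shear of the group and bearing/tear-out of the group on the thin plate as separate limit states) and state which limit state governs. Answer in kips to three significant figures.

146 kips (bearing governs)

Bolt shear: A_b = π·0.875²/4 = 0.6013 in²; R_n = 68 × 0.6013 × 4 × 2 = 327.1 kips → 327.1 / 2 = 164 kips.
Bearing (1.2 l_c t F_u ≤ 2.4 d t F_u): upper limit = 2.4·0.875·0.625·58 = 76.12 kips.
  Edge l_c = 2.125 − 0.9375/2 = 1.656 → r_n = 72.05 kips; interior l_c = 2.625 − 0.9375 = 1.688 → r_n = 73.41 kips.
  R_n,bearing = 1·72.05 + 3·73.41 = 292.3 kips → 292.3 / 2 = 146 kips.
Bearing governs: 146 kips.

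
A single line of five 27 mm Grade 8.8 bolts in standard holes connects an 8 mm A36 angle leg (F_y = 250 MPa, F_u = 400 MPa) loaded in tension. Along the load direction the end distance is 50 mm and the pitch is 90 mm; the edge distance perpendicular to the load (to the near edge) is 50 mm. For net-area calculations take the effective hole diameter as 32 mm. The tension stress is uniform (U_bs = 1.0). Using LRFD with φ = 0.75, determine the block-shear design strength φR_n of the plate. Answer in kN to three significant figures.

Shear plane L_v = 50 + 4·90 = 410 mm; A_gv = 410 × 8 = 3280 mm².
A_nv = (410 − 4.5·32) × 8 = 2128 mm².
A_nt = (50 − 0.5·32) × 8 = 272 mm².
0.6 F_u A_nv = 510.7 kN; 0.6 F_y A_gv = 492 kN → shear yielding governs the shear term.
R_n = 492 + 1.0 × 400 × 272 / 1000 = 600.8 kN.
Design strength φR_n = 0.75 × 600.8 = 451 kN.

451 kN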